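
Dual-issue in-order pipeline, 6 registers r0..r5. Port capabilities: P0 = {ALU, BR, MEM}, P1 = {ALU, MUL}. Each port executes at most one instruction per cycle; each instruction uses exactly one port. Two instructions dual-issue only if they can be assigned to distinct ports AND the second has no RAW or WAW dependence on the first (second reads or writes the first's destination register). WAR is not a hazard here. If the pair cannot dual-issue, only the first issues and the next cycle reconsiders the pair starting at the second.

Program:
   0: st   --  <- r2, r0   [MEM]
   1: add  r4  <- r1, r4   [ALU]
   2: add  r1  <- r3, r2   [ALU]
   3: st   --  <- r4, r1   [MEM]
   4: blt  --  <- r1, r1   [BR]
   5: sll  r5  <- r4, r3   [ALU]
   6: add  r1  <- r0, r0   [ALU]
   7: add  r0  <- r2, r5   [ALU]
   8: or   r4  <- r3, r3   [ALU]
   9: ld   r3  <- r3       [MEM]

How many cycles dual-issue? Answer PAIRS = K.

  cy0 -> i0&i1 (st/add) 2-wide
  cy1 -> i2 (add) RAW r1
  cy2 -> i3 (st) no-port MEM/BR
  cy3 -> i4&i5 (blt/sll) 2-wide
  cy4 -> i6&i7 (add/add) 2-wide
  cy5 -> i8&i9 (or/ld) 2-wide

PAIRS = 4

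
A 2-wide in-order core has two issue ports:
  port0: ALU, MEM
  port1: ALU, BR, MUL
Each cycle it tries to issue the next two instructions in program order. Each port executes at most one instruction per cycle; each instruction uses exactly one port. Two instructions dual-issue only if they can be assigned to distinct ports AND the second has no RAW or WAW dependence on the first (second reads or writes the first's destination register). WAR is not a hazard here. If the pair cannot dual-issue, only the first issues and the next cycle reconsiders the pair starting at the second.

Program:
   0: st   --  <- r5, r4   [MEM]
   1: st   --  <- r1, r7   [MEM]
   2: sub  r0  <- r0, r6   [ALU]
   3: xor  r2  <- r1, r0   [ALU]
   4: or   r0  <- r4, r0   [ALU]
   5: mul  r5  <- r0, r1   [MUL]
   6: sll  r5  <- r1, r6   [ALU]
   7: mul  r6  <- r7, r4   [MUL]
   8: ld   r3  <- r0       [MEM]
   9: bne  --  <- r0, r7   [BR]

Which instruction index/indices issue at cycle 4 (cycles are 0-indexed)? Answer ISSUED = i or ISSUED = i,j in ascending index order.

ISSUED = 6,7

[0] i0  st.MEM  -- no-port MEM/MEM
[1] i1/i2  st.MEM;sub.ALU  -- pair
[2] i3/i4  xor.ALU;or.ALU  -- pair
[3] i5  mul.MUL  -- WAW r5
[4] i6/i7  sll.ALU;mul.MUL  -- pair
[5] i8/i9  ld.MEM;bne.BR  -- pair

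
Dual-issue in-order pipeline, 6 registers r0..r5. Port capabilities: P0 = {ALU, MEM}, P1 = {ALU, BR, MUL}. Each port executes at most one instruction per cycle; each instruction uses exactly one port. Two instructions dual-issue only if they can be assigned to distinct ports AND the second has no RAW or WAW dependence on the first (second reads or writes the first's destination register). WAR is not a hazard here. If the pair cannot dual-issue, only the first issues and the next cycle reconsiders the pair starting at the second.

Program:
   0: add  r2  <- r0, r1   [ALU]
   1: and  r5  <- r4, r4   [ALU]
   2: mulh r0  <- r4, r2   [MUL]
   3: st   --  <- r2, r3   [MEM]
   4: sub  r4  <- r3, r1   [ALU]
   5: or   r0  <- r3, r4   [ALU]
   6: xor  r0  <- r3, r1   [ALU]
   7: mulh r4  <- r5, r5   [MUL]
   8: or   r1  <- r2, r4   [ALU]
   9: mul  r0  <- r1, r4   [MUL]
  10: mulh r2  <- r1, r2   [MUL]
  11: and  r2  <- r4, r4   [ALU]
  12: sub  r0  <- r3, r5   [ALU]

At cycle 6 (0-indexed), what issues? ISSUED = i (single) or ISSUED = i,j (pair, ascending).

#0 head=0: add.ALU/and.ALU i0,i1 pair
#1 head=2: mulh.MUL/st.MEM i2,i3 pair
#2 head=4: sub.ALU i4 RAW r4
#3 head=5: or.ALU i5 WAW r0
#4 head=6: xor.ALU/mulh.MUL i6,i7 pair
#5 head=8: or.ALU i8 RAW r1
#6 head=9: mul.MUL i9 no-port MUL/MUL
#7 head=10: mulh.MUL i10 WAW r2
#8 head=11: and.ALU/sub.ALU i11,i12 pair

ISSUED = 9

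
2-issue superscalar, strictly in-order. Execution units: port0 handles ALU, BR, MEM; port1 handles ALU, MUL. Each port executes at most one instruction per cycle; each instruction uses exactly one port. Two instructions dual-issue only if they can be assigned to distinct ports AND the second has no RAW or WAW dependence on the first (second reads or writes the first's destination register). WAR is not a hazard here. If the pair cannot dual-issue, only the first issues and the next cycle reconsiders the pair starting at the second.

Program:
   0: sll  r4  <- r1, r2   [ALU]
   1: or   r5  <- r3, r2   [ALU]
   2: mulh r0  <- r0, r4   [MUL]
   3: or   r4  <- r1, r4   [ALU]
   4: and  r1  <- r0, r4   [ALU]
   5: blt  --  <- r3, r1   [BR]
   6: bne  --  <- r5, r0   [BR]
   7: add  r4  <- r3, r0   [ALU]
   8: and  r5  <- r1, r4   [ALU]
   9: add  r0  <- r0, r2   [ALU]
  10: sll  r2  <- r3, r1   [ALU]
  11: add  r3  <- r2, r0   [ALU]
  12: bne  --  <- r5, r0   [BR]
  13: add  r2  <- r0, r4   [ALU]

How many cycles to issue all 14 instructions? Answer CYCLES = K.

CYCLES = 9

t=0 i0/i1:sll;or ; 2-wide
t=1 i2/i3:mulh;or ; 2-wide
t=2 i4:and ; RAW r1
t=3 i5:blt ; no-port BR/BR
t=4 i6/i7:bne;add ; 2-wide
t=5 i8/i9:and;add ; 2-wide
t=6 i10:sll ; RAW r2
t=7 i11/i12:add;bne ; 2-wide
t=8 i13:add ; tail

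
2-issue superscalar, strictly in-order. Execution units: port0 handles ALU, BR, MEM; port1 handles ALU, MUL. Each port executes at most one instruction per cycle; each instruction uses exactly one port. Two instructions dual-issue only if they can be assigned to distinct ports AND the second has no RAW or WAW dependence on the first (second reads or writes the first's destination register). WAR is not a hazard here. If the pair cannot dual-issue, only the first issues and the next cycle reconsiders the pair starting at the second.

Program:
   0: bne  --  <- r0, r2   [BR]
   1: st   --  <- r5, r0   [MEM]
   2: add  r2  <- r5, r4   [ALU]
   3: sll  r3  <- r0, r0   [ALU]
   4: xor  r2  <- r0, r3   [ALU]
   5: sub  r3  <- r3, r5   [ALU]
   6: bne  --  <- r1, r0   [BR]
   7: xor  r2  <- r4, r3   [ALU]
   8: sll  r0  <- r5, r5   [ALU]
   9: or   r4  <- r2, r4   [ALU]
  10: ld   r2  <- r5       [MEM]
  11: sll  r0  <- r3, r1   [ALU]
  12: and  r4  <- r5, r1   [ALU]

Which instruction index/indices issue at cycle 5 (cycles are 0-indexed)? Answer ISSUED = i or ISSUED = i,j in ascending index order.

ISSUED = 8,9

0. bne @i0  | no-port BR/MEM
1. st add @i1+i2  | 2-wide
2. sll @i3  | RAW r3
3. xor sub @i4+i5  | 2-wide
4. bne xor @i6+i7  | 2-wide
5. sll or @i8+i9  | 2-wide
6. ld sll @i10+i11  | 2-wide
7. and @i12  | tail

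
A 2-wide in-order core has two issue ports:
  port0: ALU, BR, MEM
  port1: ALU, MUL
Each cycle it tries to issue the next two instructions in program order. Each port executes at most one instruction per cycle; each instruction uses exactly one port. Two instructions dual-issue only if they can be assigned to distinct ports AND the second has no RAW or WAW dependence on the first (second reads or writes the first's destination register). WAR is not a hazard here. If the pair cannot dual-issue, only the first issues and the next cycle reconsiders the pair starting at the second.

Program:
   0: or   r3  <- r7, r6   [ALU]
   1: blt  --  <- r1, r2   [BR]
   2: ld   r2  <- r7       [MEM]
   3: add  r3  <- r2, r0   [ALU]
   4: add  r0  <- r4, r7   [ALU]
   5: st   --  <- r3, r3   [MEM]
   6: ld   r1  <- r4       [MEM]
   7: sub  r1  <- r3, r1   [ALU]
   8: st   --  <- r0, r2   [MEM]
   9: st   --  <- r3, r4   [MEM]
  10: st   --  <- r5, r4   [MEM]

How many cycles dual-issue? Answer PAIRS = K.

PAIRS = 3

[0] i0+i1  or.ALU/blt.BR  -- pair
[1] i2  ld.MEM  -- RAW r2
[2] i3+i4  add.ALU/add.ALU  -- pair
[3] i5  st.MEM  -- no-port MEM/MEM
[4] i6  ld.MEM  -- RAW+WAW r1
[5] i7+i8  sub.ALU/st.MEM  -- pair
[6] i9  st.MEM  -- no-port MEM/MEM
[7] i10  st.MEM  -- tail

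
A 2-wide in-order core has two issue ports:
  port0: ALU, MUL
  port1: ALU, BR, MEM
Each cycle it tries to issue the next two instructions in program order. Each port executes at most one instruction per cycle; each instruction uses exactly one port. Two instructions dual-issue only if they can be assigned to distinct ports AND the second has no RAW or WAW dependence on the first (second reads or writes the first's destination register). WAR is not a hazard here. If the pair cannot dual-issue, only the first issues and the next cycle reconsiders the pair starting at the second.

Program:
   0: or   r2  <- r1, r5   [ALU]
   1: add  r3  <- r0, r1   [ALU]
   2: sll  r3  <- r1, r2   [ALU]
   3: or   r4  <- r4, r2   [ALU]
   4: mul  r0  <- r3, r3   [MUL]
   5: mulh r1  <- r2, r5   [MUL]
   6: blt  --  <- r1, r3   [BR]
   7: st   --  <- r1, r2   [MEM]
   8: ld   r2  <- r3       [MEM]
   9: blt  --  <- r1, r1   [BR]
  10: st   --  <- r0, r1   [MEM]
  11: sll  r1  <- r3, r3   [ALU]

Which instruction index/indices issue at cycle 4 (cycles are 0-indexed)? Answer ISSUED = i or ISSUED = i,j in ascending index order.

#0 head=0: or add i0,i1 2-wide
#1 head=2: sll or i2,i3 2-wide
#2 head=4: mul i4 no-port MUL/MUL
#3 head=5: mulh i5 RAW r1
#4 head=6: blt i6 no-port BR/MEM
#5 head=7: st i7 no-port MEM/MEM
#6 head=8: ld i8 no-port MEM/BR
#7 head=9: blt i9 no-port BR/MEM
#8 head=10: st sll i10,i11 2-wide

ISSUED = 6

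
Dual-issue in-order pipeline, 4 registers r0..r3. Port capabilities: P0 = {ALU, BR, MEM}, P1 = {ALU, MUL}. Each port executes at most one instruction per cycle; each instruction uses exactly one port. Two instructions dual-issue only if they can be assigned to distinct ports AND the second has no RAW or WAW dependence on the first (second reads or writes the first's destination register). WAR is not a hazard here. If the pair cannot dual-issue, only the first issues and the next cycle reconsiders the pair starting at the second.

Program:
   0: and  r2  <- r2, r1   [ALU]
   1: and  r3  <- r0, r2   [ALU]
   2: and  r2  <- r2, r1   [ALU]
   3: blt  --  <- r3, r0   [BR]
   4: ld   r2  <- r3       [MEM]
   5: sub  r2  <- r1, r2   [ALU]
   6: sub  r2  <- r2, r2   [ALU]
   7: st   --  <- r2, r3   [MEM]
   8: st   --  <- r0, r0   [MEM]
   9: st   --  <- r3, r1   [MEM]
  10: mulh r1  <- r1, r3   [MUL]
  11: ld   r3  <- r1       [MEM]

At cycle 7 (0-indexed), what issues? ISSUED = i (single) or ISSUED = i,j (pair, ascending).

ISSUED = 8

#0 head=0: and.ALU i0 RAW r2
#1 head=1: and.ALU;and.ALU i1+i2 2-wide
#2 head=3: blt.BR i3 no-port BR/MEM
#3 head=4: ld.MEM i4 RAW+WAW r2
#4 head=5: sub.ALU i5 RAW+WAW r2
#5 head=6: sub.ALU i6 RAW r2
#6 head=7: st.MEM i7 no-port MEM/MEM
#7 head=8: st.MEM i8 no-port MEM/MEM
#8 head=9: st.MEM;mulh.MUL i9+i10 2-wide
#9 head=11: ld.MEM i11 tail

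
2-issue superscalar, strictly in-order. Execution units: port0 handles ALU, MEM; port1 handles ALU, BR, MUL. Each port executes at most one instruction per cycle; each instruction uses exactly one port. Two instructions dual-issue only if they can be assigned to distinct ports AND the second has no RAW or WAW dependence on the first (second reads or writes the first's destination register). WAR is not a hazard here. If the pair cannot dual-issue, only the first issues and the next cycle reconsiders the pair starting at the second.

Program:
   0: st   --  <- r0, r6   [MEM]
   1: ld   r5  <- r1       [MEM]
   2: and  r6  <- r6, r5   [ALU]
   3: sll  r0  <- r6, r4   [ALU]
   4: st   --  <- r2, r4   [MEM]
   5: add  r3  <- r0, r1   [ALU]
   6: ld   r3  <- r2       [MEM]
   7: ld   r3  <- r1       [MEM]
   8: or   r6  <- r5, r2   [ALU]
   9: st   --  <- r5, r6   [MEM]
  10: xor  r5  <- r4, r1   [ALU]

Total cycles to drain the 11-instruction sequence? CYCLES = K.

CYCLES = 8

#0 head=0: st i0 no-port MEM/MEM
#1 head=1: ld i1 RAW r5
#2 head=2: and i2 RAW r6
#3 head=3: sll/st i3,i4 pair
#4 head=5: add i5 WAW r3
#5 head=6: ld i6 no-port MEM/MEM
#6 head=7: ld/or i7,i8 pair
#7 head=9: st/xor i9,i10 pair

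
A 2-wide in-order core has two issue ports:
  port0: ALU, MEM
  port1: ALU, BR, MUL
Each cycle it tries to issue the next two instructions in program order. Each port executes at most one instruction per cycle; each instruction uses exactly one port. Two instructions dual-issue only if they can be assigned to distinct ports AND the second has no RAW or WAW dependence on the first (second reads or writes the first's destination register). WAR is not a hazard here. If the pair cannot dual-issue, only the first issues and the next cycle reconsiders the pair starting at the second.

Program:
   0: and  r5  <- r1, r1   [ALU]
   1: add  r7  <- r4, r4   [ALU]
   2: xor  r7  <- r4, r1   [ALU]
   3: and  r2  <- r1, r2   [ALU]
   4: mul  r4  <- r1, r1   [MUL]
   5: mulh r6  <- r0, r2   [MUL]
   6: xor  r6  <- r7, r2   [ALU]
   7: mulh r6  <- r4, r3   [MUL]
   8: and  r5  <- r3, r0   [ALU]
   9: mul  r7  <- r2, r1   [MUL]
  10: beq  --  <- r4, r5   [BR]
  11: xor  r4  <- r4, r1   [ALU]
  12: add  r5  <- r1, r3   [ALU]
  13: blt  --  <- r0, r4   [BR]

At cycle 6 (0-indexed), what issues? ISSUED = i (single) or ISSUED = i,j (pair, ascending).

ISSUED = 9

#0 head=0: and.ALU+add.ALU i0&i1 pair
#1 head=2: xor.ALU+and.ALU i2&i3 pair
#2 head=4: mul.MUL i4 no-port MUL/MUL
#3 head=5: mulh.MUL i5 WAW r6
#4 head=6: xor.ALU i6 WAW r6
#5 head=7: mulh.MUL+and.ALU i7&i8 pair
#6 head=9: mul.MUL i9 no-port MUL/BR
#7 head=10: beq.BR+xor.ALU i10&i11 pair
#8 head=12: add.ALU+blt.BR i12&i13 pair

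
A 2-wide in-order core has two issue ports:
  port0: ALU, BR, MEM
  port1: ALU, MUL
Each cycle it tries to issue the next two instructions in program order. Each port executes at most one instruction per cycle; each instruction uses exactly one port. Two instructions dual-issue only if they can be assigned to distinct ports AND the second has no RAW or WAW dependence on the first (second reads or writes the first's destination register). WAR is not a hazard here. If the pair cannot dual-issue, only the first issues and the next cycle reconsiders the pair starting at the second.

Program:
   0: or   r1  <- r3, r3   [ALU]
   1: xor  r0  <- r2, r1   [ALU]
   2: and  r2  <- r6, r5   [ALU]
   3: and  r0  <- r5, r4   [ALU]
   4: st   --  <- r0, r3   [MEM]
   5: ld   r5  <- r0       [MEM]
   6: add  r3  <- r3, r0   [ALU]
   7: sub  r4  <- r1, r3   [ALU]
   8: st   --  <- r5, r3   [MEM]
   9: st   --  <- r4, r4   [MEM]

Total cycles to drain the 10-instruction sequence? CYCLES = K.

CYCLES = 7

c0: i0 or.ALU  RAW r1
c1: i1,i2 xor.ALU+and.ALU  pair
c2: i3 and.ALU  RAW r0
c3: i4 st.MEM  no-port MEM/MEM
c4: i5,i6 ld.MEM+add.ALU  pair
c5: i7,i8 sub.ALU+st.MEM  pair
c6: i9 st.MEM  tail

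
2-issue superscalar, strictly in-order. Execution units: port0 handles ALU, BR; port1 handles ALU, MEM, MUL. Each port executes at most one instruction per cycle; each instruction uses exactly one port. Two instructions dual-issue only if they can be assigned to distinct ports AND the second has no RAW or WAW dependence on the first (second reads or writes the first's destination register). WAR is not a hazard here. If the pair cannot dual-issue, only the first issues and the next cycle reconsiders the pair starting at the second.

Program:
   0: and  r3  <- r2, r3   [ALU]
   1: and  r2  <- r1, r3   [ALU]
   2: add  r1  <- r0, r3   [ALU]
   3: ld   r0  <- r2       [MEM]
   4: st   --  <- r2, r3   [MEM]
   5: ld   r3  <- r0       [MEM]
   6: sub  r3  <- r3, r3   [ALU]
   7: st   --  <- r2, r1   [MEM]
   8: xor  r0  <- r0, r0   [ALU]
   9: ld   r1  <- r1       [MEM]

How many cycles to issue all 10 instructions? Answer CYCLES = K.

  cy0 -> i0 (and.ALU) RAW r3
  cy1 -> i1&i2 (and.ALU+add.ALU) 2-wide
  cy2 -> i3 (ld.MEM) no-port MEM/MEM
  cy3 -> i4 (st.MEM) no-port MEM/MEM
  cy4 -> i5 (ld.MEM) RAW+WAW r3
  cy5 -> i6&i7 (sub.ALU+st.MEM) 2-wide
  cy6 -> i8&i9 (xor.ALU+ld.MEM) 2-wide

CYCLES = 7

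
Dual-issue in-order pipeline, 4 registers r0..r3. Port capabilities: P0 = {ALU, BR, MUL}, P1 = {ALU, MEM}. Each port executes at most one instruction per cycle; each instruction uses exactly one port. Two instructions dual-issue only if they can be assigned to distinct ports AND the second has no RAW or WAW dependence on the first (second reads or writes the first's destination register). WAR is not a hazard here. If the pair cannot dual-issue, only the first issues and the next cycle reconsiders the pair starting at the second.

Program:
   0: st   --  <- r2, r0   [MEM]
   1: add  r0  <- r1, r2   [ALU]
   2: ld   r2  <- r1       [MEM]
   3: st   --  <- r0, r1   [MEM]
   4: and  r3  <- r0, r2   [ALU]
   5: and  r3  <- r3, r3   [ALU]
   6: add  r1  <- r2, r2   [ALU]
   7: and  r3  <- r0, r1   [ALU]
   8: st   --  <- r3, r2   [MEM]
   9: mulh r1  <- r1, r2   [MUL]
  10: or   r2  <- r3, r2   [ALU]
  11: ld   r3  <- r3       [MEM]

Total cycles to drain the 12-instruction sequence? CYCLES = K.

#0 head=0: st+add i0&i1 dual
#1 head=2: ld i2 no-port MEM/MEM
#2 head=3: st+and i3&i4 dual
#3 head=5: and+add i5&i6 dual
#4 head=7: and i7 RAW r3
#5 head=8: st+mulh i8&i9 dual
#6 head=10: or+ld i10&i11 dual

CYCLES = 7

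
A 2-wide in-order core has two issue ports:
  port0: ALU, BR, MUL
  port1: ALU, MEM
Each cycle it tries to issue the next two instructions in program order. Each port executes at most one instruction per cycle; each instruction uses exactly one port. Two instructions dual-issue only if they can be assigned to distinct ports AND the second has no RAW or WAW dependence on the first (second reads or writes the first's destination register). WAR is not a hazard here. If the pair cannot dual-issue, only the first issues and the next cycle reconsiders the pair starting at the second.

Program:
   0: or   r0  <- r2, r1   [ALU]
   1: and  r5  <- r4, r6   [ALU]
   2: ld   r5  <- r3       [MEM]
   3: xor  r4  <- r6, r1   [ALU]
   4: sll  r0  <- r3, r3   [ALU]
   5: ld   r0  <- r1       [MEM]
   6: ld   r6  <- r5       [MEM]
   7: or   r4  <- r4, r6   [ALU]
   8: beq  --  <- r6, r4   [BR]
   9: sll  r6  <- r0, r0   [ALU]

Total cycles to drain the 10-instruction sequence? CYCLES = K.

CYCLES = 7

t=0 i0/i1:or.ALU;and.ALU ; dual
t=1 i2/i3:ld.MEM;xor.ALU ; dual
t=2 i4:sll.ALU ; WAW r0
t=3 i5:ld.MEM ; no-port MEM/MEM
t=4 i6:ld.MEM ; RAW r6
t=5 i7:or.ALU ; RAW r4
t=6 i8/i9:beq.BR;sll.ALU ; dual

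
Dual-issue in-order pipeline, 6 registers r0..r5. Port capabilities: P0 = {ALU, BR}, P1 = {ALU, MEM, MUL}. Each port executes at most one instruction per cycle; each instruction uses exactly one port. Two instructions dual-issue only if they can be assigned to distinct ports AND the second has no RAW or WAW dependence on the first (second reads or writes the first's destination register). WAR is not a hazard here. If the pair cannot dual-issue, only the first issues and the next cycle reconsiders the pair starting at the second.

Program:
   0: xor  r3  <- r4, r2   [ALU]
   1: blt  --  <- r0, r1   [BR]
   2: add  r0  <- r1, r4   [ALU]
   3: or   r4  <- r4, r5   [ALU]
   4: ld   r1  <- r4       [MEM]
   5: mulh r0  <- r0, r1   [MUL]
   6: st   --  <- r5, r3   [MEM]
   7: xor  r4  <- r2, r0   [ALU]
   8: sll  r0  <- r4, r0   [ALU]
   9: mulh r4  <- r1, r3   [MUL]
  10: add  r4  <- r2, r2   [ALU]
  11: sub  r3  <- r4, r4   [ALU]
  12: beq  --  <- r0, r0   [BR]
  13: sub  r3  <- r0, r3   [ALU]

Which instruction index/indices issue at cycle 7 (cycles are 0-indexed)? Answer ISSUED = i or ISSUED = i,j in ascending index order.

t=0 i0,i1:xor.ALU blt.BR ; pair
t=1 i2,i3:add.ALU or.ALU ; pair
t=2 i4:ld.MEM ; no-port MEM/MUL
t=3 i5:mulh.MUL ; no-port MUL/MEM
t=4 i6,i7:st.MEM xor.ALU ; pair
t=5 i8,i9:sll.ALU mulh.MUL ; pair
t=6 i10:add.ALU ; RAW r4
t=7 i11,i12:sub.ALU beq.BR ; pair
t=8 i13:sub.ALU ; tail

ISSUED = 11,12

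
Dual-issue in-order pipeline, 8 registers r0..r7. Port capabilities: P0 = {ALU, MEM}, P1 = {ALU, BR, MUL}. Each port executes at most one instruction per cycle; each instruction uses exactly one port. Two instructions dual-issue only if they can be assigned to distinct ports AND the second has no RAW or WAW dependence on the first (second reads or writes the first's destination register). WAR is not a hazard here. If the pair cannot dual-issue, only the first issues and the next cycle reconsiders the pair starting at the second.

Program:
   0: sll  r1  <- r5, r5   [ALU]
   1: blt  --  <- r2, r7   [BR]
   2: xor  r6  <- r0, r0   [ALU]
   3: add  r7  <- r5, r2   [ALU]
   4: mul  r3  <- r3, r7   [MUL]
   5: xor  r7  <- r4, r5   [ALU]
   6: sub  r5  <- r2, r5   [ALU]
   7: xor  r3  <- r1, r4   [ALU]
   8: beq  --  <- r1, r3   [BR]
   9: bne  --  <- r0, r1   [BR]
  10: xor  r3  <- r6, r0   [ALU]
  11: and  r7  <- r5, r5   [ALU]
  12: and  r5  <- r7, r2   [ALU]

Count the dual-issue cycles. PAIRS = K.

t=0 i0&i1:sll blt ; 2-wide
t=1 i2&i3:xor add ; 2-wide
t=2 i4&i5:mul xor ; 2-wide
t=3 i6&i7:sub xor ; 2-wide
t=4 i8:beq ; no-port BR/BR
t=5 i9&i10:bne xor ; 2-wide
t=6 i11:and ; RAW r7
t=7 i12:and ; tail

PAIRS = 5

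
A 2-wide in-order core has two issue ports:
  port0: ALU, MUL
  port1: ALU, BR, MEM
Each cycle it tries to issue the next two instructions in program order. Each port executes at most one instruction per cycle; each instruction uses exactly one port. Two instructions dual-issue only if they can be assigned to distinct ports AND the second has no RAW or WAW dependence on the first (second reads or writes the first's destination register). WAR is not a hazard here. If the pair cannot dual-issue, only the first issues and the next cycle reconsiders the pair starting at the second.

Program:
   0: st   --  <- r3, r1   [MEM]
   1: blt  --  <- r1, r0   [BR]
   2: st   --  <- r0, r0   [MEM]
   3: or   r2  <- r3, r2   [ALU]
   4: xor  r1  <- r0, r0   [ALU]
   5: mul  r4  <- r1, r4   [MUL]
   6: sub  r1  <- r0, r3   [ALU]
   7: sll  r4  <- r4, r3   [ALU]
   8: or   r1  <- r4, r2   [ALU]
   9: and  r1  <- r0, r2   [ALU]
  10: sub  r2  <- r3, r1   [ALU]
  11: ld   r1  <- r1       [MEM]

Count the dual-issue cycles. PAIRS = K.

#0 head=0: st.MEM i0 no-port MEM/BR
#1 head=1: blt.BR i1 no-port BR/MEM
#2 head=2: st.MEM/or.ALU i2+i3 pair
#3 head=4: xor.ALU i4 RAW r1
#4 head=5: mul.MUL/sub.ALU i5+i6 pair
#5 head=7: sll.ALU i7 RAW r4
#6 head=8: or.ALU i8 WAW r1
#7 head=9: and.ALU i9 RAW r1
#8 head=10: sub.ALU/ld.MEM i10+i11 pair

PAIRS = 3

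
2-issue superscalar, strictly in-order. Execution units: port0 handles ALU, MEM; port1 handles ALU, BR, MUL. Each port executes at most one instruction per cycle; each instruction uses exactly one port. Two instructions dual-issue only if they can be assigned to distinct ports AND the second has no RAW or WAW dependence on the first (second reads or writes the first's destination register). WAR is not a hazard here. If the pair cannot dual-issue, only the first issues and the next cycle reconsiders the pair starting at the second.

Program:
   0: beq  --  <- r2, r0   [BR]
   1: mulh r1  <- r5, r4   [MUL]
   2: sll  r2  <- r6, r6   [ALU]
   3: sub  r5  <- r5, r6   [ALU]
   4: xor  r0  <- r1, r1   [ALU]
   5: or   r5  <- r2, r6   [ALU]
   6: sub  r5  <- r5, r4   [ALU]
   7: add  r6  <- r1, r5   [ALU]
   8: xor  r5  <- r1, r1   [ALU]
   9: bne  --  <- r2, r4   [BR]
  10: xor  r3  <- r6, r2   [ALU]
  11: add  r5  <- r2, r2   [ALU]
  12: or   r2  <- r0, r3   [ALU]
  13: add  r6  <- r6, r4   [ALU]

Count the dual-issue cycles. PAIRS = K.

PAIRS = 5

c0: i0 beq  no-port BR/MUL
c1: i1,i2 mulh+sll  pair
c2: i3,i4 sub+xor  pair
c3: i5 or  RAW+WAW r5
c4: i6 sub  RAW r5
c5: i7,i8 add+xor  pair
c6: i9,i10 bne+xor  pair
c7: i11,i12 add+or  pair
c8: i13 add  tail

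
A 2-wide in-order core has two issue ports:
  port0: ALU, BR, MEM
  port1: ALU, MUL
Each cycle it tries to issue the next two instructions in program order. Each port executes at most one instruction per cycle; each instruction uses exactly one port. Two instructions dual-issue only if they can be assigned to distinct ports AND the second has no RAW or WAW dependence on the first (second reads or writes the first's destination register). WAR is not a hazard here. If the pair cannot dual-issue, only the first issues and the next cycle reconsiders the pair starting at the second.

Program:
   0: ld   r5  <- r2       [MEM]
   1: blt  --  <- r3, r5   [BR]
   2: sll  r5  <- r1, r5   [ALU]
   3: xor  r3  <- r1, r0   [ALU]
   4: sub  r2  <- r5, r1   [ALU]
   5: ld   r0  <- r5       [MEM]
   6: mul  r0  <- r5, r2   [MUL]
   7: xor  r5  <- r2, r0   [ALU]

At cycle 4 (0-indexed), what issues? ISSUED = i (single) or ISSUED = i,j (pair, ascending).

[0] i0  ld  -- no-port MEM/BR
[1] i1,i2  blt;sll  -- pair
[2] i3,i4  xor;sub  -- pair
[3] i5  ld  -- WAW r0
[4] i6  mul  -- RAW r0
[5] i7  xor  -- tail

ISSUED = 6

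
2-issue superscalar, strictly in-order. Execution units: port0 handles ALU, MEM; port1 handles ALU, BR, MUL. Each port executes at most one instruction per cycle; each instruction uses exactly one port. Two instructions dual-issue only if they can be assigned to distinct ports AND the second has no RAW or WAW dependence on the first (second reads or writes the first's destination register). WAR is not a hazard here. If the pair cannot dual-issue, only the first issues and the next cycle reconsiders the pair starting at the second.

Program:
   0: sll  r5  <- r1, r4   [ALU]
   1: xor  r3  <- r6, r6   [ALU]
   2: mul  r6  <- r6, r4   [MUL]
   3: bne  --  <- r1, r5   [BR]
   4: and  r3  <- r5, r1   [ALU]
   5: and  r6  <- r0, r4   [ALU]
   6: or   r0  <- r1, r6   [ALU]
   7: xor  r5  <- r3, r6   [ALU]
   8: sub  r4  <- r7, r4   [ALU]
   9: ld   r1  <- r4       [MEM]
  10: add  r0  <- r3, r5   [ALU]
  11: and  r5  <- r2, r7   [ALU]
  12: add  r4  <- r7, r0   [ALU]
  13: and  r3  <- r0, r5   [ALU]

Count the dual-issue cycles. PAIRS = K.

[0] i0+i1  sll+xor  -- dual
[1] i2  mul  -- no-port MUL/BR
[2] i3+i4  bne+and  -- dual
[3] i5  and  -- RAW r6
[4] i6+i7  or+xor  -- dual
[5] i8  sub  -- RAW r4
[6] i9+i10  ld+add  -- dual
[7] i11+i12  and+add  -- dual
[8] i13  and  -- tail

PAIRS = 5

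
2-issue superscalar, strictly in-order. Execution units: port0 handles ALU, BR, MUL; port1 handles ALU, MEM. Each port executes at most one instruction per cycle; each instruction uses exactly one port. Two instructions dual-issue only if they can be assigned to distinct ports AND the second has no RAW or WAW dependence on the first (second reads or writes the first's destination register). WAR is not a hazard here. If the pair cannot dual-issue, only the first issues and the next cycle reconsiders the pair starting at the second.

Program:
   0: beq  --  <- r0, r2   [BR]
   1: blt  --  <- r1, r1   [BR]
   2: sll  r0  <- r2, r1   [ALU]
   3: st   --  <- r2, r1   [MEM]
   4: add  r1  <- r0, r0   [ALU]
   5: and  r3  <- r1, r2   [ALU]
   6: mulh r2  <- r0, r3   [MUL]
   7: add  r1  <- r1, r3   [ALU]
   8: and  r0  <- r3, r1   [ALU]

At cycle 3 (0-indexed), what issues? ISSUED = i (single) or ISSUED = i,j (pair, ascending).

c0: i0 beq.BR  no-port BR/BR
c1: i1/i2 blt.BR;sll.ALU  pair
c2: i3/i4 st.MEM;add.ALU  pair
c3: i5 and.ALU  RAW r3
c4: i6/i7 mulh.MUL;add.ALU  pair
c5: i8 and.ALU  tail

ISSUED = 5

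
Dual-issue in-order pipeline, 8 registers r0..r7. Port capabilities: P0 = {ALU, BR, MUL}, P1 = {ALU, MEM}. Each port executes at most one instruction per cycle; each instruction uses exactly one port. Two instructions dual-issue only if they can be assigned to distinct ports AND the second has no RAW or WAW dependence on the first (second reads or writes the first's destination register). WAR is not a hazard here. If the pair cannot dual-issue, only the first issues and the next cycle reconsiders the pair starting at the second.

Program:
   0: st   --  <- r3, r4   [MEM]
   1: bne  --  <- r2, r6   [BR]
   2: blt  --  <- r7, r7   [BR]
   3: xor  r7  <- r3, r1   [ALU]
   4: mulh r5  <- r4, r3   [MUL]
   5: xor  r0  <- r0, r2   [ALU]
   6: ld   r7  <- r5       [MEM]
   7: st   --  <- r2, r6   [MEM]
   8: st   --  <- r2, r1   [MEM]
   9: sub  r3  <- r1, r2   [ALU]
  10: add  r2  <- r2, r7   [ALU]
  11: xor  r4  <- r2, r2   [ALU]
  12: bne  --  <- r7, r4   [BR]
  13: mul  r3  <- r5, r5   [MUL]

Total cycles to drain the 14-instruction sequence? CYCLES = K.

CYCLES = 10

0. st.MEM+bne.BR @i0,i1  | pair
1. blt.BR+xor.ALU @i2,i3  | pair
2. mulh.MUL+xor.ALU @i4,i5  | pair
3. ld.MEM @i6  | no-port MEM/MEM
4. st.MEM @i7  | no-port MEM/MEM
5. st.MEM+sub.ALU @i8,i9  | pair
6. add.ALU @i10  | RAW r2
7. xor.ALU @i11  | RAW r4
8. bne.BR @i12  | no-port BR/MUL
9. mul.MUL @i13  | tail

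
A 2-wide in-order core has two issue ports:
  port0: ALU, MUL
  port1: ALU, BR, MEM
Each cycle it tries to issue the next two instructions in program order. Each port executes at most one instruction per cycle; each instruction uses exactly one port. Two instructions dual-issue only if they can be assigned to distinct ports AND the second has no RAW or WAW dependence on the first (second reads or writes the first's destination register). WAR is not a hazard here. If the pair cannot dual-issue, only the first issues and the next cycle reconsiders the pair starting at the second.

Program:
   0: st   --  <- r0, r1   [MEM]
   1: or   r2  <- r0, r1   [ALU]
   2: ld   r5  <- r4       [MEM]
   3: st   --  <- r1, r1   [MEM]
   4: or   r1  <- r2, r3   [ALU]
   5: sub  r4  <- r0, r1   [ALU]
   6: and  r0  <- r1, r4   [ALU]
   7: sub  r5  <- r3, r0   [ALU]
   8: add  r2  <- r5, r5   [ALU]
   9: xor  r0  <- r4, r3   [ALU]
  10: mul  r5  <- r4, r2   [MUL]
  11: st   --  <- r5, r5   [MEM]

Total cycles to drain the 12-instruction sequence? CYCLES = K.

CYCLES = 9

  cy0 -> i0&i1 (st;or) 2-wide
  cy1 -> i2 (ld) no-port MEM/MEM
  cy2 -> i3&i4 (st;or) 2-wide
  cy3 -> i5 (sub) RAW r4
  cy4 -> i6 (and) RAW r0
  cy5 -> i7 (sub) RAW r5
  cy6 -> i8&i9 (add;xor) 2-wide
  cy7 -> i10 (mul) RAW r5
  cy8 -> i11 (st) tail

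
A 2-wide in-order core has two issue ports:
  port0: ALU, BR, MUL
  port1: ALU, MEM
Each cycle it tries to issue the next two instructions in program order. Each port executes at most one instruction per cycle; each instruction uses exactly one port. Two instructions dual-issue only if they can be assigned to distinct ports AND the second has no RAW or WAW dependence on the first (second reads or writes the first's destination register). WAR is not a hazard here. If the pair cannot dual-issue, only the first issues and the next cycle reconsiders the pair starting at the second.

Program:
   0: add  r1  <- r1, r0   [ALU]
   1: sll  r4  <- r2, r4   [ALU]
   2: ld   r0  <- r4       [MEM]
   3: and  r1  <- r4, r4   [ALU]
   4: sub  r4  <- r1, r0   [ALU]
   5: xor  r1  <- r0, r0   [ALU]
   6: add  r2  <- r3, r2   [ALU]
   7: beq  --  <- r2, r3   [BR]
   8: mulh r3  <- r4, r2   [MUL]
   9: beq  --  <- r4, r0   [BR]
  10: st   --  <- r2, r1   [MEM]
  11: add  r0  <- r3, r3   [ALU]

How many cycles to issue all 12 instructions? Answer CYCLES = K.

#0 head=0: add.ALU sll.ALU i0/i1 2-wide
#1 head=2: ld.MEM and.ALU i2/i3 2-wide
#2 head=4: sub.ALU xor.ALU i4/i5 2-wide
#3 head=6: add.ALU i6 RAW r2
#4 head=7: beq.BR i7 no-port BR/MUL
#5 head=8: mulh.MUL i8 no-port MUL/BR
#6 head=9: beq.BR st.MEM i9/i10 2-wide
#7 head=11: add.ALU i11 tail

CYCLES = 8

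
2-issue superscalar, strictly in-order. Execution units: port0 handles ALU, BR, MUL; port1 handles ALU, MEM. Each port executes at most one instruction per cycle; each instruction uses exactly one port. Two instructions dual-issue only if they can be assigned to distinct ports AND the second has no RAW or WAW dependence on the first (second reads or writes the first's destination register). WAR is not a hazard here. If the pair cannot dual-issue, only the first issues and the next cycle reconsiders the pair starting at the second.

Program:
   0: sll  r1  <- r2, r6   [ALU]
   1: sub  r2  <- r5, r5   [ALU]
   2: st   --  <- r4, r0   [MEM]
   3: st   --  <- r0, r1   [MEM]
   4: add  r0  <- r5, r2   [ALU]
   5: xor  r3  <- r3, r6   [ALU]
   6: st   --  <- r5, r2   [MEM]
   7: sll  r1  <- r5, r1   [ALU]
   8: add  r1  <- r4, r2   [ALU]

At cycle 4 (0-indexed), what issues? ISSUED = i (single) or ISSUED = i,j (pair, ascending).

ISSUED = 7

0. sll.ALU/sub.ALU @i0+i1  | pair
1. st.MEM @i2  | no-port MEM/MEM
2. st.MEM/add.ALU @i3+i4  | pair
3. xor.ALU/st.MEM @i5+i6  | pair
4. sll.ALU @i7  | WAW r1
5. add.ALU @i8  | tail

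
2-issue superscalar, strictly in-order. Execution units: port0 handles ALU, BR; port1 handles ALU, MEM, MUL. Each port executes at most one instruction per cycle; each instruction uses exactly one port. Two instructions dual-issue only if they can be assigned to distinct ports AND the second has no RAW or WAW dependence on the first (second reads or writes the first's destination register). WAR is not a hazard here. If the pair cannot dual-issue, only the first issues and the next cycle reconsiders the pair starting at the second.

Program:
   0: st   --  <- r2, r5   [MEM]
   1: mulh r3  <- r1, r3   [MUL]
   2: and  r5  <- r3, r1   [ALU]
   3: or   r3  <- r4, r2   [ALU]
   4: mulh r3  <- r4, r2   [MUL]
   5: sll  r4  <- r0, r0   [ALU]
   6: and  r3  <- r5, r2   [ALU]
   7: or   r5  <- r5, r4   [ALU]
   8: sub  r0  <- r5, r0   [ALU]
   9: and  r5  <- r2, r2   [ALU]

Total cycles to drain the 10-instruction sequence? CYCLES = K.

[0] i0  st  -- no-port MEM/MUL
[1] i1  mulh  -- RAW r3
[2] i2/i3  and;or  -- 2-wide
[3] i4/i5  mulh;sll  -- 2-wide
[4] i6/i7  and;or  -- 2-wide
[5] i8/i9  sub;and  -- 2-wide

CYCLES = 6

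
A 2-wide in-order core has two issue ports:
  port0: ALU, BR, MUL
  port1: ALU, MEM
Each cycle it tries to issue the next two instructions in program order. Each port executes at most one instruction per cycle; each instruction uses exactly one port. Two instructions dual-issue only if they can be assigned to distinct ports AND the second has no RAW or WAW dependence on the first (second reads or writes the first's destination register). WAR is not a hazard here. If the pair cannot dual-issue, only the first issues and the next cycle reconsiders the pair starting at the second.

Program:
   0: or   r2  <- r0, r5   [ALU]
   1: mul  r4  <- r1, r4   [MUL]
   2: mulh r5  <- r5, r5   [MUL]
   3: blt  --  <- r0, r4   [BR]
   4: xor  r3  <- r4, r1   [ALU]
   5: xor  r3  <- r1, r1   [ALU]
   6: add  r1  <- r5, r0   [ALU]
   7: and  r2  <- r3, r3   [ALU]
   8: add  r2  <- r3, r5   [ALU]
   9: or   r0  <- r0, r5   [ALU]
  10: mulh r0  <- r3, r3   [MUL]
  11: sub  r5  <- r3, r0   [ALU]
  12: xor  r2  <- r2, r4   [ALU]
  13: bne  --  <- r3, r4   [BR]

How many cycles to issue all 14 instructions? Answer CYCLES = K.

CYCLES = 9

  cy0 -> i0/i1 (or/mul) dual
  cy1 -> i2 (mulh) no-port MUL/BR
  cy2 -> i3/i4 (blt/xor) dual
  cy3 -> i5/i6 (xor/add) dual
  cy4 -> i7 (and) WAW r2
  cy5 -> i8/i9 (add/or) dual
  cy6 -> i10 (mulh) RAW r0
  cy7 -> i11/i12 (sub/xor) dual
  cy8 -> i13 (bne) tail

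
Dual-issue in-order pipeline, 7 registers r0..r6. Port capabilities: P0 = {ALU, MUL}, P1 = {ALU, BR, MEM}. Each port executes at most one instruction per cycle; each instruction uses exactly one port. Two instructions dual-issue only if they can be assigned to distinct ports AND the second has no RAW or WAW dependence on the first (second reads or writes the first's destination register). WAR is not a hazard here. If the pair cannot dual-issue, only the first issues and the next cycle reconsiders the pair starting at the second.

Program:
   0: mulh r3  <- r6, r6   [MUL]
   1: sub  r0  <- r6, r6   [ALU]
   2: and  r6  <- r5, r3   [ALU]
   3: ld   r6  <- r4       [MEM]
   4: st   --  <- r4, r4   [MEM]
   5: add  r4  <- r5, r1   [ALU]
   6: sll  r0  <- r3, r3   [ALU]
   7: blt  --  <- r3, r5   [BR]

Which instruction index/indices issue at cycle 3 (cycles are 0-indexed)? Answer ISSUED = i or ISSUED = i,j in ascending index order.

ISSUED = 4,5

  cy0 -> i0/i1 (mulh.MUL/sub.ALU) pair
  cy1 -> i2 (and.ALU) WAW r6
  cy2 -> i3 (ld.MEM) no-port MEM/MEM
  cy3 -> i4/i5 (st.MEM/add.ALU) pair
  cy4 -> i6/i7 (sll.ALU/blt.BR) pair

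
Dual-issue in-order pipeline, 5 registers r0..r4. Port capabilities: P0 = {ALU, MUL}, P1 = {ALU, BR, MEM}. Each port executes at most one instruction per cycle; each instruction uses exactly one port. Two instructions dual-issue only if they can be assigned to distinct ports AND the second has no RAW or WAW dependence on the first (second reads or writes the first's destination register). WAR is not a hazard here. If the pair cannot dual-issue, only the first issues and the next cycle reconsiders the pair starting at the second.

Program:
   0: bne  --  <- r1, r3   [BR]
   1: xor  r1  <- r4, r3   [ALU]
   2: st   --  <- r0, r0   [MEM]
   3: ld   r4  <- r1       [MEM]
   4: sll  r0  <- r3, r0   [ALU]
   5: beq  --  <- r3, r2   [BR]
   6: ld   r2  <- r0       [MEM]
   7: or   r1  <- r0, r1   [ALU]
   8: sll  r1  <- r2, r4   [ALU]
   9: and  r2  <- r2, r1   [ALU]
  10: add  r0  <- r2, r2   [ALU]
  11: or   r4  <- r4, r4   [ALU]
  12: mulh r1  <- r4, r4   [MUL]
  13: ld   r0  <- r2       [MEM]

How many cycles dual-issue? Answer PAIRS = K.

PAIRS = 5

c0: i0,i1 bne.BR/xor.ALU  2-wide
c1: i2 st.MEM  no-port MEM/MEM
c2: i3,i4 ld.MEM/sll.ALU  2-wide
c3: i5 beq.BR  no-port BR/MEM
c4: i6,i7 ld.MEM/or.ALU  2-wide
c5: i8 sll.ALU  RAW r1
c6: i9 and.ALU  RAW r2
c7: i10,i11 add.ALU/or.ALU  2-wide
c8: i12,i13 mulh.MUL/ld.MEM  2-wide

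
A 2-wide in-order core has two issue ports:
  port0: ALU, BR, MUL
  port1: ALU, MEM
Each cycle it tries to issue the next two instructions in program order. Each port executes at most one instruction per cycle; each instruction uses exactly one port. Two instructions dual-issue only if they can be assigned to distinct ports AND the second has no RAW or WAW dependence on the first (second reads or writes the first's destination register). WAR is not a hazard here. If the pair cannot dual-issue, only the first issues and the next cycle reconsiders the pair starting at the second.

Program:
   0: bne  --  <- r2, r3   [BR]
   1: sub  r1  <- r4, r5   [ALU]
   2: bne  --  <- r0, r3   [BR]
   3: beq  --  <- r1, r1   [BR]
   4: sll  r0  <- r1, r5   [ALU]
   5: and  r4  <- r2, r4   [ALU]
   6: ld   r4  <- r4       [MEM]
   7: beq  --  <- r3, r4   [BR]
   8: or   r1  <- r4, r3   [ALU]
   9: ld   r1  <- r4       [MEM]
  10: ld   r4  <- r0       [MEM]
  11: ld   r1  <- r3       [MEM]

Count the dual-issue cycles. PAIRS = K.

PAIRS = 3

c0: i0&i1 bne.BR sub.ALU  2-wide
c1: i2 bne.BR  no-port BR/BR
c2: i3&i4 beq.BR sll.ALU  2-wide
c3: i5 and.ALU  RAW+WAW r4
c4: i6 ld.MEM  RAW r4
c5: i7&i8 beq.BR or.ALU  2-wide
c6: i9 ld.MEM  no-port MEM/MEM
c7: i10 ld.MEM  no-port MEM/MEM
c8: i11 ld.MEM  tail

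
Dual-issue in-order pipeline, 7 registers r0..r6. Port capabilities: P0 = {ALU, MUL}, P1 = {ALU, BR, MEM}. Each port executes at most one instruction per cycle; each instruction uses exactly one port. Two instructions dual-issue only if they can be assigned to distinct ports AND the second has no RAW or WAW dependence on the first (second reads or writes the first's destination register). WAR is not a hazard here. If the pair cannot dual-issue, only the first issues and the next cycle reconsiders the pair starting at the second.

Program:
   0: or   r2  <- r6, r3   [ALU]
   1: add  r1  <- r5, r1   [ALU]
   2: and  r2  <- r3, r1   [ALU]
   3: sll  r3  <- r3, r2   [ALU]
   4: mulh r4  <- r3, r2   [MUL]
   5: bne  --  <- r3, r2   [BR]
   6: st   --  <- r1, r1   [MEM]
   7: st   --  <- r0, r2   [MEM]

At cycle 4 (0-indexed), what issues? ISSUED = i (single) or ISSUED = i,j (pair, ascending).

0. or/add @i0/i1  | 2-wide
1. and @i2  | RAW r2
2. sll @i3  | RAW r3
3. mulh/bne @i4/i5  | 2-wide
4. st @i6  | no-port MEM/MEM
5. st @i7  | tail

ISSUED = 6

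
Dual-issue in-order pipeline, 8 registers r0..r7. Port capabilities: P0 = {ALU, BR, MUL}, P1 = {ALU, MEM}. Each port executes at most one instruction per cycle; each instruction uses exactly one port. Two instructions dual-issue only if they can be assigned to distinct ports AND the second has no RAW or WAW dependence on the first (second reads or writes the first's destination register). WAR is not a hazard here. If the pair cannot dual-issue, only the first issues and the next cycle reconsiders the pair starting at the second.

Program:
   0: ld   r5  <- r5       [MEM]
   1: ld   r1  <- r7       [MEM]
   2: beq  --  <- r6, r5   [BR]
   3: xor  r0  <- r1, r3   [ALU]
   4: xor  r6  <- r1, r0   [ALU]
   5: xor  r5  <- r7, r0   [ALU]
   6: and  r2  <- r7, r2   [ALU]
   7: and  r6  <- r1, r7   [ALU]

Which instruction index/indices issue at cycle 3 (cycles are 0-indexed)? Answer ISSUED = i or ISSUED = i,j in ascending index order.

ISSUED = 4,5

#0 head=0: ld i0 no-port MEM/MEM
#1 head=1: ld;beq i1,i2 dual
#2 head=3: xor i3 RAW r0
#3 head=4: xor;xor i4,i5 dual
#4 head=6: and;and i6,i7 dual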